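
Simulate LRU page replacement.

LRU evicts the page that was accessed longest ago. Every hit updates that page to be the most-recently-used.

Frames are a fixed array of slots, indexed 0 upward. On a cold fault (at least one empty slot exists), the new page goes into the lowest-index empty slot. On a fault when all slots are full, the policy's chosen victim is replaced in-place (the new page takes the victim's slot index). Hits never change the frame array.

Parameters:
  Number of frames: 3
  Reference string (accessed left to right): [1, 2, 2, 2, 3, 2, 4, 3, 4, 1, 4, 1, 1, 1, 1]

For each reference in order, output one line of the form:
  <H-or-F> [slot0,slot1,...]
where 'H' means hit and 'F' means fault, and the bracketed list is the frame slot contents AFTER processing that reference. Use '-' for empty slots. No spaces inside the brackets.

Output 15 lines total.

F [1,-,-]
F [1,2,-]
H [1,2,-]
H [1,2,-]
F [1,2,3]
H [1,2,3]
F [4,2,3]
H [4,2,3]
H [4,2,3]
F [4,1,3]
H [4,1,3]
H [4,1,3]
H [4,1,3]
H [4,1,3]
H [4,1,3]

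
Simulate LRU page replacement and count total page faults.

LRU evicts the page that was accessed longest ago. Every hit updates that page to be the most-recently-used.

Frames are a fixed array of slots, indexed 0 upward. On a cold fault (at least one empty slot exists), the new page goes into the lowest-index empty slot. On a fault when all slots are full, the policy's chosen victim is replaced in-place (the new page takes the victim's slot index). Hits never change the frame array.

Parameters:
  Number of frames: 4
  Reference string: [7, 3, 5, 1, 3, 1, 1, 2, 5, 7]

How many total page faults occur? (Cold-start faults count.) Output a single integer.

Answer: 6

Derivation:
Step 0: ref 7 → FAULT, frames=[7,-,-,-]
Step 1: ref 3 → FAULT, frames=[7,3,-,-]
Step 2: ref 5 → FAULT, frames=[7,3,5,-]
Step 3: ref 1 → FAULT, frames=[7,3,5,1]
Step 4: ref 3 → HIT, frames=[7,3,5,1]
Step 5: ref 1 → HIT, frames=[7,3,5,1]
Step 6: ref 1 → HIT, frames=[7,3,5,1]
Step 7: ref 2 → FAULT (evict 7), frames=[2,3,5,1]
Step 8: ref 5 → HIT, frames=[2,3,5,1]
Step 9: ref 7 → FAULT (evict 3), frames=[2,7,5,1]
Total faults: 6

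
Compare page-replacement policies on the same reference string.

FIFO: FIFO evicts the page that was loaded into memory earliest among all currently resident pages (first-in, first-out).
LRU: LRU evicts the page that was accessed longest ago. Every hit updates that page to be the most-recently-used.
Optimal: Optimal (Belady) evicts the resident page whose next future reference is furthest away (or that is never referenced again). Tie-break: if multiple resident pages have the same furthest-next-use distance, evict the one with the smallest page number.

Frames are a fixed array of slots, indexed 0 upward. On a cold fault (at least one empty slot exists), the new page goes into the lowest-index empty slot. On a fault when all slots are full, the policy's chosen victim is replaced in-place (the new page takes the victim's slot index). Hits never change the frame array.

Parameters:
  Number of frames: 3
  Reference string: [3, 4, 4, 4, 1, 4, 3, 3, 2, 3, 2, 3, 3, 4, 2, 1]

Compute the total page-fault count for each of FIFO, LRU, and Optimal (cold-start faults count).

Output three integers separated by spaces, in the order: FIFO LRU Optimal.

--- FIFO ---
  step 0: ref 3 -> FAULT, frames=[3,-,-] (faults so far: 1)
  step 1: ref 4 -> FAULT, frames=[3,4,-] (faults so far: 2)
  step 2: ref 4 -> HIT, frames=[3,4,-] (faults so far: 2)
  step 3: ref 4 -> HIT, frames=[3,4,-] (faults so far: 2)
  step 4: ref 1 -> FAULT, frames=[3,4,1] (faults so far: 3)
  step 5: ref 4 -> HIT, frames=[3,4,1] (faults so far: 3)
  step 6: ref 3 -> HIT, frames=[3,4,1] (faults so far: 3)
  step 7: ref 3 -> HIT, frames=[3,4,1] (faults so far: 3)
  step 8: ref 2 -> FAULT, evict 3, frames=[2,4,1] (faults so far: 4)
  step 9: ref 3 -> FAULT, evict 4, frames=[2,3,1] (faults so far: 5)
  step 10: ref 2 -> HIT, frames=[2,3,1] (faults so far: 5)
  step 11: ref 3 -> HIT, frames=[2,3,1] (faults so far: 5)
  step 12: ref 3 -> HIT, frames=[2,3,1] (faults so far: 5)
  step 13: ref 4 -> FAULT, evict 1, frames=[2,3,4] (faults so far: 6)
  step 14: ref 2 -> HIT, frames=[2,3,4] (faults so far: 6)
  step 15: ref 1 -> FAULT, evict 2, frames=[1,3,4] (faults so far: 7)
  FIFO total faults: 7
--- LRU ---
  step 0: ref 3 -> FAULT, frames=[3,-,-] (faults so far: 1)
  step 1: ref 4 -> FAULT, frames=[3,4,-] (faults so far: 2)
  step 2: ref 4 -> HIT, frames=[3,4,-] (faults so far: 2)
  step 3: ref 4 -> HIT, frames=[3,4,-] (faults so far: 2)
  step 4: ref 1 -> FAULT, frames=[3,4,1] (faults so far: 3)
  step 5: ref 4 -> HIT, frames=[3,4,1] (faults so far: 3)
  step 6: ref 3 -> HIT, frames=[3,4,1] (faults so far: 3)
  step 7: ref 3 -> HIT, frames=[3,4,1] (faults so far: 3)
  step 8: ref 2 -> FAULT, evict 1, frames=[3,4,2] (faults so far: 4)
  step 9: ref 3 -> HIT, frames=[3,4,2] (faults so far: 4)
  step 10: ref 2 -> HIT, frames=[3,4,2] (faults so far: 4)
  step 11: ref 3 -> HIT, frames=[3,4,2] (faults so far: 4)
  step 12: ref 3 -> HIT, frames=[3,4,2] (faults so far: 4)
  step 13: ref 4 -> HIT, frames=[3,4,2] (faults so far: 4)
  step 14: ref 2 -> HIT, frames=[3,4,2] (faults so far: 4)
  step 15: ref 1 -> FAULT, evict 3, frames=[1,4,2] (faults so far: 5)
  LRU total faults: 5
--- Optimal ---
  step 0: ref 3 -> FAULT, frames=[3,-,-] (faults so far: 1)
  step 1: ref 4 -> FAULT, frames=[3,4,-] (faults so far: 2)
  step 2: ref 4 -> HIT, frames=[3,4,-] (faults so far: 2)
  step 3: ref 4 -> HIT, frames=[3,4,-] (faults so far: 2)
  step 4: ref 1 -> FAULT, frames=[3,4,1] (faults so far: 3)
  step 5: ref 4 -> HIT, frames=[3,4,1] (faults so far: 3)
  step 6: ref 3 -> HIT, frames=[3,4,1] (faults so far: 3)
  step 7: ref 3 -> HIT, frames=[3,4,1] (faults so far: 3)
  step 8: ref 2 -> FAULT, evict 1, frames=[3,4,2] (faults so far: 4)
  step 9: ref 3 -> HIT, frames=[3,4,2] (faults so far: 4)
  step 10: ref 2 -> HIT, frames=[3,4,2] (faults so far: 4)
  step 11: ref 3 -> HIT, frames=[3,4,2] (faults so far: 4)
  step 12: ref 3 -> HIT, frames=[3,4,2] (faults so far: 4)
  step 13: ref 4 -> HIT, frames=[3,4,2] (faults so far: 4)
  step 14: ref 2 -> HIT, frames=[3,4,2] (faults so far: 4)
  step 15: ref 1 -> FAULT, evict 2, frames=[3,4,1] (faults so far: 5)
  Optimal total faults: 5

Answer: 7 5 5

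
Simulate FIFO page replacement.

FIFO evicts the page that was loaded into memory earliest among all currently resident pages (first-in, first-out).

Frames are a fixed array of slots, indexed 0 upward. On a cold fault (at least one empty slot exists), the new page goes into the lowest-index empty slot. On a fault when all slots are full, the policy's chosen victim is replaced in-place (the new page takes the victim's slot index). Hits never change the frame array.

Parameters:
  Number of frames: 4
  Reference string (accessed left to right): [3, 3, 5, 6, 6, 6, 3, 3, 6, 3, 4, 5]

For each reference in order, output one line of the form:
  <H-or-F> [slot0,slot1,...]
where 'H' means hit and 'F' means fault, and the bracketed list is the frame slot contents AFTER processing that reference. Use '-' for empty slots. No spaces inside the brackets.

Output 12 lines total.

F [3,-,-,-]
H [3,-,-,-]
F [3,5,-,-]
F [3,5,6,-]
H [3,5,6,-]
H [3,5,6,-]
H [3,5,6,-]
H [3,5,6,-]
H [3,5,6,-]
H [3,5,6,-]
F [3,5,6,4]
H [3,5,6,4]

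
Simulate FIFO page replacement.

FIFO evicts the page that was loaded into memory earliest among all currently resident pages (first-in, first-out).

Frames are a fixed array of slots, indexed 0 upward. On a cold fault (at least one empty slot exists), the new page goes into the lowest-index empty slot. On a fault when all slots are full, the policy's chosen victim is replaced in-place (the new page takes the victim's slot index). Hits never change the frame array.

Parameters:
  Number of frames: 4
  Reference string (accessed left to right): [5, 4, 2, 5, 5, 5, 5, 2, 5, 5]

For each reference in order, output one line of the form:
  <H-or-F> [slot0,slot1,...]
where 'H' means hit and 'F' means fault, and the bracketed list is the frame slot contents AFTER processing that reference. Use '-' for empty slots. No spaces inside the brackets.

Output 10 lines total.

F [5,-,-,-]
F [5,4,-,-]
F [5,4,2,-]
H [5,4,2,-]
H [5,4,2,-]
H [5,4,2,-]
H [5,4,2,-]
H [5,4,2,-]
H [5,4,2,-]
H [5,4,2,-]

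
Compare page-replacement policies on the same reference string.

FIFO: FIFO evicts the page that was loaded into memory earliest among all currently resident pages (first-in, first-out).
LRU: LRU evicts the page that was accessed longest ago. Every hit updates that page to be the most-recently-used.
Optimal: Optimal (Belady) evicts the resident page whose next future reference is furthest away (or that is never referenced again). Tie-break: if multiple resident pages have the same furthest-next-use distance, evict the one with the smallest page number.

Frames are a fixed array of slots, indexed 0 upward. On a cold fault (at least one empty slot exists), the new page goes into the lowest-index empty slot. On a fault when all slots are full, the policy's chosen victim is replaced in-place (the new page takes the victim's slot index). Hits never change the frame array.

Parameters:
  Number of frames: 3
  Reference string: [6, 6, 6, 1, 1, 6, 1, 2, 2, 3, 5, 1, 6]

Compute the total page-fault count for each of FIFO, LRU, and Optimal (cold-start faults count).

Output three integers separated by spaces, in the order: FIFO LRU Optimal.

--- FIFO ---
  step 0: ref 6 -> FAULT, frames=[6,-,-] (faults so far: 1)
  step 1: ref 6 -> HIT, frames=[6,-,-] (faults so far: 1)
  step 2: ref 6 -> HIT, frames=[6,-,-] (faults so far: 1)
  step 3: ref 1 -> FAULT, frames=[6,1,-] (faults so far: 2)
  step 4: ref 1 -> HIT, frames=[6,1,-] (faults so far: 2)
  step 5: ref 6 -> HIT, frames=[6,1,-] (faults so far: 2)
  step 6: ref 1 -> HIT, frames=[6,1,-] (faults so far: 2)
  step 7: ref 2 -> FAULT, frames=[6,1,2] (faults so far: 3)
  step 8: ref 2 -> HIT, frames=[6,1,2] (faults so far: 3)
  step 9: ref 3 -> FAULT, evict 6, frames=[3,1,2] (faults so far: 4)
  step 10: ref 5 -> FAULT, evict 1, frames=[3,5,2] (faults so far: 5)
  step 11: ref 1 -> FAULT, evict 2, frames=[3,5,1] (faults so far: 6)
  step 12: ref 6 -> FAULT, evict 3, frames=[6,5,1] (faults so far: 7)
  FIFO total faults: 7
--- LRU ---
  step 0: ref 6 -> FAULT, frames=[6,-,-] (faults so far: 1)
  step 1: ref 6 -> HIT, frames=[6,-,-] (faults so far: 1)
  step 2: ref 6 -> HIT, frames=[6,-,-] (faults so far: 1)
  step 3: ref 1 -> FAULT, frames=[6,1,-] (faults so far: 2)
  step 4: ref 1 -> HIT, frames=[6,1,-] (faults so far: 2)
  step 5: ref 6 -> HIT, frames=[6,1,-] (faults so far: 2)
  step 6: ref 1 -> HIT, frames=[6,1,-] (faults so far: 2)
  step 7: ref 2 -> FAULT, frames=[6,1,2] (faults so far: 3)
  step 8: ref 2 -> HIT, frames=[6,1,2] (faults so far: 3)
  step 9: ref 3 -> FAULT, evict 6, frames=[3,1,2] (faults so far: 4)
  step 10: ref 5 -> FAULT, evict 1, frames=[3,5,2] (faults so far: 5)
  step 11: ref 1 -> FAULT, evict 2, frames=[3,5,1] (faults so far: 6)
  step 12: ref 6 -> FAULT, evict 3, frames=[6,5,1] (faults so far: 7)
  LRU total faults: 7
--- Optimal ---
  step 0: ref 6 -> FAULT, frames=[6,-,-] (faults so far: 1)
  step 1: ref 6 -> HIT, frames=[6,-,-] (faults so far: 1)
  step 2: ref 6 -> HIT, frames=[6,-,-] (faults so far: 1)
  step 3: ref 1 -> FAULT, frames=[6,1,-] (faults so far: 2)
  step 4: ref 1 -> HIT, frames=[6,1,-] (faults so far: 2)
  step 5: ref 6 -> HIT, frames=[6,1,-] (faults so far: 2)
  step 6: ref 1 -> HIT, frames=[6,1,-] (faults so far: 2)
  step 7: ref 2 -> FAULT, frames=[6,1,2] (faults so far: 3)
  step 8: ref 2 -> HIT, frames=[6,1,2] (faults so far: 3)
  step 9: ref 3 -> FAULT, evict 2, frames=[6,1,3] (faults so far: 4)
  step 10: ref 5 -> FAULT, evict 3, frames=[6,1,5] (faults so far: 5)
  step 11: ref 1 -> HIT, frames=[6,1,5] (faults so far: 5)
  step 12: ref 6 -> HIT, frames=[6,1,5] (faults so far: 5)
  Optimal total faults: 5

Answer: 7 7 5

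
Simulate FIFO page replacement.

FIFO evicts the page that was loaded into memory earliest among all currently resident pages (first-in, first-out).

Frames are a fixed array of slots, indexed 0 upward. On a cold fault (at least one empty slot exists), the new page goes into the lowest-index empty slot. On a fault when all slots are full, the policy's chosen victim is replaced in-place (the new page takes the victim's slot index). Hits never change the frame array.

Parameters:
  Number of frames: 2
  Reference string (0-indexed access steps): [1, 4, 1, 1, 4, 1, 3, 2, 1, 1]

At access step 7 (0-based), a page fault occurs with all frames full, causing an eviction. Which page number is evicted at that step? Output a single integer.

Answer: 4

Derivation:
Step 0: ref 1 -> FAULT, frames=[1,-]
Step 1: ref 4 -> FAULT, frames=[1,4]
Step 2: ref 1 -> HIT, frames=[1,4]
Step 3: ref 1 -> HIT, frames=[1,4]
Step 4: ref 4 -> HIT, frames=[1,4]
Step 5: ref 1 -> HIT, frames=[1,4]
Step 6: ref 3 -> FAULT, evict 1, frames=[3,4]
Step 7: ref 2 -> FAULT, evict 4, frames=[3,2]
At step 7: evicted page 4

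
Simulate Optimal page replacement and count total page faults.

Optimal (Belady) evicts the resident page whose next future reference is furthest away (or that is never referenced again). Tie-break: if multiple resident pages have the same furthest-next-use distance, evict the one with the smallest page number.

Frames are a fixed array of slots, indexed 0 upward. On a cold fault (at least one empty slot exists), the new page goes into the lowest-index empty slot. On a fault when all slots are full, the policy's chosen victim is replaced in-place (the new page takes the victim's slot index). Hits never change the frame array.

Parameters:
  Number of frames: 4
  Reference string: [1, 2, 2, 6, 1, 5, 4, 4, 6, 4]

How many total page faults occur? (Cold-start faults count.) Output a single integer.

Answer: 5

Derivation:
Step 0: ref 1 → FAULT, frames=[1,-,-,-]
Step 1: ref 2 → FAULT, frames=[1,2,-,-]
Step 2: ref 2 → HIT, frames=[1,2,-,-]
Step 3: ref 6 → FAULT, frames=[1,2,6,-]
Step 4: ref 1 → HIT, frames=[1,2,6,-]
Step 5: ref 5 → FAULT, frames=[1,2,6,5]
Step 6: ref 4 → FAULT (evict 1), frames=[4,2,6,5]
Step 7: ref 4 → HIT, frames=[4,2,6,5]
Step 8: ref 6 → HIT, frames=[4,2,6,5]
Step 9: ref 4 → HIT, frames=[4,2,6,5]
Total faults: 5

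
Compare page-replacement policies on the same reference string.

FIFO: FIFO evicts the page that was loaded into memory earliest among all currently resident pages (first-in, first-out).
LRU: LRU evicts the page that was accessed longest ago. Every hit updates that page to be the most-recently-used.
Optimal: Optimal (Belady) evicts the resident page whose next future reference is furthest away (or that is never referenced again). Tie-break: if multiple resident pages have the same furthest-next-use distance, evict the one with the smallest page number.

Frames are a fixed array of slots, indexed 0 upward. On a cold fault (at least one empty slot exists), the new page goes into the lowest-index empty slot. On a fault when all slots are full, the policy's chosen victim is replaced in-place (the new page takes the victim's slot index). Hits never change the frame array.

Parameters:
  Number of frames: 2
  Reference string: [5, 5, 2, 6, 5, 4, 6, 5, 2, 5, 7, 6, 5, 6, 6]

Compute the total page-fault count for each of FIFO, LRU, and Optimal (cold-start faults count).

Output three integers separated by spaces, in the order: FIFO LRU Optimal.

Answer: 11 11 8

Derivation:
--- FIFO ---
  step 0: ref 5 -> FAULT, frames=[5,-] (faults so far: 1)
  step 1: ref 5 -> HIT, frames=[5,-] (faults so far: 1)
  step 2: ref 2 -> FAULT, frames=[5,2] (faults so far: 2)
  step 3: ref 6 -> FAULT, evict 5, frames=[6,2] (faults so far: 3)
  step 4: ref 5 -> FAULT, evict 2, frames=[6,5] (faults so far: 4)
  step 5: ref 4 -> FAULT, evict 6, frames=[4,5] (faults so far: 5)
  step 6: ref 6 -> FAULT, evict 5, frames=[4,6] (faults so far: 6)
  step 7: ref 5 -> FAULT, evict 4, frames=[5,6] (faults so far: 7)
  step 8: ref 2 -> FAULT, evict 6, frames=[5,2] (faults so far: 8)
  step 9: ref 5 -> HIT, frames=[5,2] (faults so far: 8)
  step 10: ref 7 -> FAULT, evict 5, frames=[7,2] (faults so far: 9)
  step 11: ref 6 -> FAULT, evict 2, frames=[7,6] (faults so far: 10)
  step 12: ref 5 -> FAULT, evict 7, frames=[5,6] (faults so far: 11)
  step 13: ref 6 -> HIT, frames=[5,6] (faults so far: 11)
  step 14: ref 6 -> HIT, frames=[5,6] (faults so far: 11)
  FIFO total faults: 11
--- LRU ---
  step 0: ref 5 -> FAULT, frames=[5,-] (faults so far: 1)
  step 1: ref 5 -> HIT, frames=[5,-] (faults so far: 1)
  step 2: ref 2 -> FAULT, frames=[5,2] (faults so far: 2)
  step 3: ref 6 -> FAULT, evict 5, frames=[6,2] (faults so far: 3)
  step 4: ref 5 -> FAULT, evict 2, frames=[6,5] (faults so far: 4)
  step 5: ref 4 -> FAULT, evict 6, frames=[4,5] (faults so far: 5)
  step 6: ref 6 -> FAULT, evict 5, frames=[4,6] (faults so far: 6)
  step 7: ref 5 -> FAULT, evict 4, frames=[5,6] (faults so far: 7)
  step 8: ref 2 -> FAULT, evict 6, frames=[5,2] (faults so far: 8)
  step 9: ref 5 -> HIT, frames=[5,2] (faults so far: 8)
  step 10: ref 7 -> FAULT, evict 2, frames=[5,7] (faults so far: 9)
  step 11: ref 6 -> FAULT, evict 5, frames=[6,7] (faults so far: 10)
  step 12: ref 5 -> FAULT, evict 7, frames=[6,5] (faults so far: 11)
  step 13: ref 6 -> HIT, frames=[6,5] (faults so far: 11)
  step 14: ref 6 -> HIT, frames=[6,5] (faults so far: 11)
  LRU total faults: 11
--- Optimal ---
  step 0: ref 5 -> FAULT, frames=[5,-] (faults so far: 1)
  step 1: ref 5 -> HIT, frames=[5,-] (faults so far: 1)
  step 2: ref 2 -> FAULT, frames=[5,2] (faults so far: 2)
  step 3: ref 6 -> FAULT, evict 2, frames=[5,6] (faults so far: 3)
  step 4: ref 5 -> HIT, frames=[5,6] (faults so far: 3)
  step 5: ref 4 -> FAULT, evict 5, frames=[4,6] (faults so far: 4)
  step 6: ref 6 -> HIT, frames=[4,6] (faults so far: 4)
  step 7: ref 5 -> FAULT, evict 4, frames=[5,6] (faults so far: 5)
  step 8: ref 2 -> FAULT, evict 6, frames=[5,2] (faults so far: 6)
  step 9: ref 5 -> HIT, frames=[5,2] (faults so far: 6)
  step 10: ref 7 -> FAULT, evict 2, frames=[5,7] (faults so far: 7)
  step 11: ref 6 -> FAULT, evict 7, frames=[5,6] (faults so far: 8)
  step 12: ref 5 -> HIT, frames=[5,6] (faults so far: 8)
  step 13: ref 6 -> HIT, frames=[5,6] (faults so far: 8)
  step 14: ref 6 -> HIT, frames=[5,6] (faults so far: 8)
  Optimal total faults: 8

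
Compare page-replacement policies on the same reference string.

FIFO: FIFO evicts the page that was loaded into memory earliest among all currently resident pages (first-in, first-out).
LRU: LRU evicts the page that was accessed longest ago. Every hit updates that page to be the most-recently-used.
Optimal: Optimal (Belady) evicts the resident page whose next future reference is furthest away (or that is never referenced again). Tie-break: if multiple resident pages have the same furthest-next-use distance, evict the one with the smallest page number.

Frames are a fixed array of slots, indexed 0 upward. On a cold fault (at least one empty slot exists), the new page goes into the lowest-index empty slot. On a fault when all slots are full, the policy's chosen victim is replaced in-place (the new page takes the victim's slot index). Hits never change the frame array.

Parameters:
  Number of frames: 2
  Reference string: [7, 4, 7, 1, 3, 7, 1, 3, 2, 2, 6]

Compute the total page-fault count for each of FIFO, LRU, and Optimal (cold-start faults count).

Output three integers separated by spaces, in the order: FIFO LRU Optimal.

Answer: 9 9 7

Derivation:
--- FIFO ---
  step 0: ref 7 -> FAULT, frames=[7,-] (faults so far: 1)
  step 1: ref 4 -> FAULT, frames=[7,4] (faults so far: 2)
  step 2: ref 7 -> HIT, frames=[7,4] (faults so far: 2)
  step 3: ref 1 -> FAULT, evict 7, frames=[1,4] (faults so far: 3)
  step 4: ref 3 -> FAULT, evict 4, frames=[1,3] (faults so far: 4)
  step 5: ref 7 -> FAULT, evict 1, frames=[7,3] (faults so far: 5)
  step 6: ref 1 -> FAULT, evict 3, frames=[7,1] (faults so far: 6)
  step 7: ref 3 -> FAULT, evict 7, frames=[3,1] (faults so far: 7)
  step 8: ref 2 -> FAULT, evict 1, frames=[3,2] (faults so far: 8)
  step 9: ref 2 -> HIT, frames=[3,2] (faults so far: 8)
  step 10: ref 6 -> FAULT, evict 3, frames=[6,2] (faults so far: 9)
  FIFO total faults: 9
--- LRU ---
  step 0: ref 7 -> FAULT, frames=[7,-] (faults so far: 1)
  step 1: ref 4 -> FAULT, frames=[7,4] (faults so far: 2)
  step 2: ref 7 -> HIT, frames=[7,4] (faults so far: 2)
  step 3: ref 1 -> FAULT, evict 4, frames=[7,1] (faults so far: 3)
  step 4: ref 3 -> FAULT, evict 7, frames=[3,1] (faults so far: 4)
  step 5: ref 7 -> FAULT, evict 1, frames=[3,7] (faults so far: 5)
  step 6: ref 1 -> FAULT, evict 3, frames=[1,7] (faults so far: 6)
  step 7: ref 3 -> FAULT, evict 7, frames=[1,3] (faults so far: 7)
  step 8: ref 2 -> FAULT, evict 1, frames=[2,3] (faults so far: 8)
  step 9: ref 2 -> HIT, frames=[2,3] (faults so far: 8)
  step 10: ref 6 -> FAULT, evict 3, frames=[2,6] (faults so far: 9)
  LRU total faults: 9
--- Optimal ---
  step 0: ref 7 -> FAULT, frames=[7,-] (faults so far: 1)
  step 1: ref 4 -> FAULT, frames=[7,4] (faults so far: 2)
  step 2: ref 7 -> HIT, frames=[7,4] (faults so far: 2)
  step 3: ref 1 -> FAULT, evict 4, frames=[7,1] (faults so far: 3)
  step 4: ref 3 -> FAULT, evict 1, frames=[7,3] (faults so far: 4)
  step 5: ref 7 -> HIT, frames=[7,3] (faults so far: 4)
  step 6: ref 1 -> FAULT, evict 7, frames=[1,3] (faults so far: 5)
  step 7: ref 3 -> HIT, frames=[1,3] (faults so far: 5)
  step 8: ref 2 -> FAULT, evict 1, frames=[2,3] (faults so far: 6)
  step 9: ref 2 -> HIT, frames=[2,3] (faults so far: 6)
  step 10: ref 6 -> FAULT, evict 2, frames=[6,3] (faults so far: 7)
  Optimal total faults: 7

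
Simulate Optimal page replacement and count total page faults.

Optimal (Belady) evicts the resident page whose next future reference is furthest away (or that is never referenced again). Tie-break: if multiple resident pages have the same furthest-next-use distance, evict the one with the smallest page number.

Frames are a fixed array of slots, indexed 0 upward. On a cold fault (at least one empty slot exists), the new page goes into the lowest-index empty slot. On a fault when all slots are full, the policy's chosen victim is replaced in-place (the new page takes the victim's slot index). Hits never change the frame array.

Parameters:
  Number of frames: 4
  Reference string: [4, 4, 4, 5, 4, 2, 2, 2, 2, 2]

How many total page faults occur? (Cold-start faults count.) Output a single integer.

Answer: 3

Derivation:
Step 0: ref 4 → FAULT, frames=[4,-,-,-]
Step 1: ref 4 → HIT, frames=[4,-,-,-]
Step 2: ref 4 → HIT, frames=[4,-,-,-]
Step 3: ref 5 → FAULT, frames=[4,5,-,-]
Step 4: ref 4 → HIT, frames=[4,5,-,-]
Step 5: ref 2 → FAULT, frames=[4,5,2,-]
Step 6: ref 2 → HIT, frames=[4,5,2,-]
Step 7: ref 2 → HIT, frames=[4,5,2,-]
Step 8: ref 2 → HIT, frames=[4,5,2,-]
Step 9: ref 2 → HIT, frames=[4,5,2,-]
Total faults: 3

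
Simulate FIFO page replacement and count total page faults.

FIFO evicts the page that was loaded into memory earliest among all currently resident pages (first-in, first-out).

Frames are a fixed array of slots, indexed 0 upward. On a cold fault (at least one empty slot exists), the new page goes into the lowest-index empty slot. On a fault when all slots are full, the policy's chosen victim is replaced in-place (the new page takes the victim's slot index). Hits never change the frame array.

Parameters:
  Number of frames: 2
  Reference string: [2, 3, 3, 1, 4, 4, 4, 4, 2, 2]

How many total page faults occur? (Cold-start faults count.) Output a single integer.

Step 0: ref 2 → FAULT, frames=[2,-]
Step 1: ref 3 → FAULT, frames=[2,3]
Step 2: ref 3 → HIT, frames=[2,3]
Step 3: ref 1 → FAULT (evict 2), frames=[1,3]
Step 4: ref 4 → FAULT (evict 3), frames=[1,4]
Step 5: ref 4 → HIT, frames=[1,4]
Step 6: ref 4 → HIT, frames=[1,4]
Step 7: ref 4 → HIT, frames=[1,4]
Step 8: ref 2 → FAULT (evict 1), frames=[2,4]
Step 9: ref 2 → HIT, frames=[2,4]
Total faults: 5

Answer: 5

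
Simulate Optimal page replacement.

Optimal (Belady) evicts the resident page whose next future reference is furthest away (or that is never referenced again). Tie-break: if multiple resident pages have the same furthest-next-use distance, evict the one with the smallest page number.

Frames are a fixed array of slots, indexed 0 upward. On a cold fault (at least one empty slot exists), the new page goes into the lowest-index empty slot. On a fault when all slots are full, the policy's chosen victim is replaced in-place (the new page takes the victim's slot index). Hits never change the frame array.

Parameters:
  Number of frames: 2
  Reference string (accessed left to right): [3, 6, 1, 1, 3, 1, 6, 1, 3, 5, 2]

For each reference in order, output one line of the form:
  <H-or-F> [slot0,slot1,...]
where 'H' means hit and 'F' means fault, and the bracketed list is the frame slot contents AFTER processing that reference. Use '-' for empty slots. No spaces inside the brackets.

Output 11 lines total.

F [3,-]
F [3,6]
F [3,1]
H [3,1]
H [3,1]
H [3,1]
F [6,1]
H [6,1]
F [6,3]
F [6,5]
F [6,2]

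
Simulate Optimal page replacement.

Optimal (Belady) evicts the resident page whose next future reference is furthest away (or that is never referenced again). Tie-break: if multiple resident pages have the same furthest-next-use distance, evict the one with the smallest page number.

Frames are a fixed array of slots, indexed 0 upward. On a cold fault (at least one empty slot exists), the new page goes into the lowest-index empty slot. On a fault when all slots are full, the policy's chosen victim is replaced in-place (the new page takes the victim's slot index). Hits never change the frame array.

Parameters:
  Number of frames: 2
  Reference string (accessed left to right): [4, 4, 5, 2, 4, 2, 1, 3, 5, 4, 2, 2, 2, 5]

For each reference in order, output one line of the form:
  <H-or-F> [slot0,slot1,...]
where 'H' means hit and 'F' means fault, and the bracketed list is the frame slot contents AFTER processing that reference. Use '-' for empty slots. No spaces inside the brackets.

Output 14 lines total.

F [4,-]
H [4,-]
F [4,5]
F [4,2]
H [4,2]
H [4,2]
F [4,1]
F [4,3]
F [4,5]
H [4,5]
F [2,5]
H [2,5]
H [2,5]
H [2,5]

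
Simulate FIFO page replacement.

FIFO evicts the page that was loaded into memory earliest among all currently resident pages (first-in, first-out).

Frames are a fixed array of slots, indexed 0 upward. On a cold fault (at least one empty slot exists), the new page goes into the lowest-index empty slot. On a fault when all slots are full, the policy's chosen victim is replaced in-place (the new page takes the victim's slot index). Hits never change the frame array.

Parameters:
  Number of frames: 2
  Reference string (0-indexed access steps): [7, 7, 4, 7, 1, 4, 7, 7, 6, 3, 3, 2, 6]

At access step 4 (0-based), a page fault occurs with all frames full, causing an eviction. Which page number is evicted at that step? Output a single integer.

Answer: 7

Derivation:
Step 0: ref 7 -> FAULT, frames=[7,-]
Step 1: ref 7 -> HIT, frames=[7,-]
Step 2: ref 4 -> FAULT, frames=[7,4]
Step 3: ref 7 -> HIT, frames=[7,4]
Step 4: ref 1 -> FAULT, evict 7, frames=[1,4]
At step 4: evicted page 7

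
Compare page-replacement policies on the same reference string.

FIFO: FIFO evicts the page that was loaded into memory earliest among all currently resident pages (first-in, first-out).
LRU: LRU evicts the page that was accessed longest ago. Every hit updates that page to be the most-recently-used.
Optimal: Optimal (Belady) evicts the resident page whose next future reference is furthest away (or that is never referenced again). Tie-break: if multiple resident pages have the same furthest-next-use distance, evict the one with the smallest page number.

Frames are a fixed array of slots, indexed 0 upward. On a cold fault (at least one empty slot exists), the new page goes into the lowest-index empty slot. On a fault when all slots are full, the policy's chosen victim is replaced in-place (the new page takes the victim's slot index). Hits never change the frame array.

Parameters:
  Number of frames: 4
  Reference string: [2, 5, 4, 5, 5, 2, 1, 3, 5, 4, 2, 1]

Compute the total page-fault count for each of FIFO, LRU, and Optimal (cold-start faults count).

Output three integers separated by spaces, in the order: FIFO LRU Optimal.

Answer: 6 8 6

Derivation:
--- FIFO ---
  step 0: ref 2 -> FAULT, frames=[2,-,-,-] (faults so far: 1)
  step 1: ref 5 -> FAULT, frames=[2,5,-,-] (faults so far: 2)
  step 2: ref 4 -> FAULT, frames=[2,5,4,-] (faults so far: 3)
  step 3: ref 5 -> HIT, frames=[2,5,4,-] (faults so far: 3)
  step 4: ref 5 -> HIT, frames=[2,5,4,-] (faults so far: 3)
  step 5: ref 2 -> HIT, frames=[2,5,4,-] (faults so far: 3)
  step 6: ref 1 -> FAULT, frames=[2,5,4,1] (faults so far: 4)
  step 7: ref 3 -> FAULT, evict 2, frames=[3,5,4,1] (faults so far: 5)
  step 8: ref 5 -> HIT, frames=[3,5,4,1] (faults so far: 5)
  step 9: ref 4 -> HIT, frames=[3,5,4,1] (faults so far: 5)
  step 10: ref 2 -> FAULT, evict 5, frames=[3,2,4,1] (faults so far: 6)
  step 11: ref 1 -> HIT, frames=[3,2,4,1] (faults so far: 6)
  FIFO total faults: 6
--- LRU ---
  step 0: ref 2 -> FAULT, frames=[2,-,-,-] (faults so far: 1)
  step 1: ref 5 -> FAULT, frames=[2,5,-,-] (faults so far: 2)
  step 2: ref 4 -> FAULT, frames=[2,5,4,-] (faults so far: 3)
  step 3: ref 5 -> HIT, frames=[2,5,4,-] (faults so far: 3)
  step 4: ref 5 -> HIT, frames=[2,5,4,-] (faults so far: 3)
  step 5: ref 2 -> HIT, frames=[2,5,4,-] (faults so far: 3)
  step 6: ref 1 -> FAULT, frames=[2,5,4,1] (faults so far: 4)
  step 7: ref 3 -> FAULT, evict 4, frames=[2,5,3,1] (faults so far: 5)
  step 8: ref 5 -> HIT, frames=[2,5,3,1] (faults so far: 5)
  step 9: ref 4 -> FAULT, evict 2, frames=[4,5,3,1] (faults so far: 6)
  step 10: ref 2 -> FAULT, evict 1, frames=[4,5,3,2] (faults so far: 7)
  step 11: ref 1 -> FAULT, evict 3, frames=[4,5,1,2] (faults so far: 8)
  LRU total faults: 8
--- Optimal ---
  step 0: ref 2 -> FAULT, frames=[2,-,-,-] (faults so far: 1)
  step 1: ref 5 -> FAULT, frames=[2,5,-,-] (faults so far: 2)
  step 2: ref 4 -> FAULT, frames=[2,5,4,-] (faults so far: 3)
  step 3: ref 5 -> HIT, frames=[2,5,4,-] (faults so far: 3)
  step 4: ref 5 -> HIT, frames=[2,5,4,-] (faults so far: 3)
  step 5: ref 2 -> HIT, frames=[2,5,4,-] (faults so far: 3)
  step 6: ref 1 -> FAULT, frames=[2,5,4,1] (faults so far: 4)
  step 7: ref 3 -> FAULT, evict 1, frames=[2,5,4,3] (faults so far: 5)
  step 8: ref 5 -> HIT, frames=[2,5,4,3] (faults so far: 5)
  step 9: ref 4 -> HIT, frames=[2,5,4,3] (faults so far: 5)
  step 10: ref 2 -> HIT, frames=[2,5,4,3] (faults so far: 5)
  step 11: ref 1 -> FAULT, evict 2, frames=[1,5,4,3] (faults so far: 6)
  Optimal total faults: 6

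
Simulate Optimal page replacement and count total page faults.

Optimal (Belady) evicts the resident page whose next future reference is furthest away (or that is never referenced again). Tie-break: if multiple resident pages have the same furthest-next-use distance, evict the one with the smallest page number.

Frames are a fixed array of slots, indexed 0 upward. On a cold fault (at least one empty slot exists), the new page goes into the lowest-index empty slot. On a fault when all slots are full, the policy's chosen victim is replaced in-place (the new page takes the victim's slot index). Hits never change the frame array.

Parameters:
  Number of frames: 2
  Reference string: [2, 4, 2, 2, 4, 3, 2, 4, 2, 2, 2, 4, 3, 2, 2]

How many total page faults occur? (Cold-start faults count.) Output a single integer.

Step 0: ref 2 → FAULT, frames=[2,-]
Step 1: ref 4 → FAULT, frames=[2,4]
Step 2: ref 2 → HIT, frames=[2,4]
Step 3: ref 2 → HIT, frames=[2,4]
Step 4: ref 4 → HIT, frames=[2,4]
Step 5: ref 3 → FAULT (evict 4), frames=[2,3]
Step 6: ref 2 → HIT, frames=[2,3]
Step 7: ref 4 → FAULT (evict 3), frames=[2,4]
Step 8: ref 2 → HIT, frames=[2,4]
Step 9: ref 2 → HIT, frames=[2,4]
Step 10: ref 2 → HIT, frames=[2,4]
Step 11: ref 4 → HIT, frames=[2,4]
Step 12: ref 3 → FAULT (evict 4), frames=[2,3]
Step 13: ref 2 → HIT, frames=[2,3]
Step 14: ref 2 → HIT, frames=[2,3]
Total faults: 5

Answer: 5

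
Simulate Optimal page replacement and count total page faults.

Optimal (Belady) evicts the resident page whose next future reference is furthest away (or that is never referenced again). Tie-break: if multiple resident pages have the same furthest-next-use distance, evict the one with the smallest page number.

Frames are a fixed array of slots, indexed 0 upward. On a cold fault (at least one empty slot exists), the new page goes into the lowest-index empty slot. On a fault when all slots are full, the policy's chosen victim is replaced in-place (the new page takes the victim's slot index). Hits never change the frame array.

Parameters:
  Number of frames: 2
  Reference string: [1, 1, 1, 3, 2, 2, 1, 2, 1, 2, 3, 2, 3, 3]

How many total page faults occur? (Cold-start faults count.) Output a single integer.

Step 0: ref 1 → FAULT, frames=[1,-]
Step 1: ref 1 → HIT, frames=[1,-]
Step 2: ref 1 → HIT, frames=[1,-]
Step 3: ref 3 → FAULT, frames=[1,3]
Step 4: ref 2 → FAULT (evict 3), frames=[1,2]
Step 5: ref 2 → HIT, frames=[1,2]
Step 6: ref 1 → HIT, frames=[1,2]
Step 7: ref 2 → HIT, frames=[1,2]
Step 8: ref 1 → HIT, frames=[1,2]
Step 9: ref 2 → HIT, frames=[1,2]
Step 10: ref 3 → FAULT (evict 1), frames=[3,2]
Step 11: ref 2 → HIT, frames=[3,2]
Step 12: ref 3 → HIT, frames=[3,2]
Step 13: ref 3 → HIT, frames=[3,2]
Total faults: 4

Answer: 4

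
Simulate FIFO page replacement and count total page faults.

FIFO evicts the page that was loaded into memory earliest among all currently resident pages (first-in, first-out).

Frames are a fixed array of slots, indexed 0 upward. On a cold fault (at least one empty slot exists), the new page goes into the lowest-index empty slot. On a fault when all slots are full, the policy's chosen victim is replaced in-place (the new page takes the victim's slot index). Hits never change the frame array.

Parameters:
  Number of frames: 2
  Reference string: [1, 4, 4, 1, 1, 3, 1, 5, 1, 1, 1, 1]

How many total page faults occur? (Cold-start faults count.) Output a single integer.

Answer: 5

Derivation:
Step 0: ref 1 → FAULT, frames=[1,-]
Step 1: ref 4 → FAULT, frames=[1,4]
Step 2: ref 4 → HIT, frames=[1,4]
Step 3: ref 1 → HIT, frames=[1,4]
Step 4: ref 1 → HIT, frames=[1,4]
Step 5: ref 3 → FAULT (evict 1), frames=[3,4]
Step 6: ref 1 → FAULT (evict 4), frames=[3,1]
Step 7: ref 5 → FAULT (evict 3), frames=[5,1]
Step 8: ref 1 → HIT, frames=[5,1]
Step 9: ref 1 → HIT, frames=[5,1]
Step 10: ref 1 → HIT, frames=[5,1]
Step 11: ref 1 → HIT, frames=[5,1]
Total faults: 5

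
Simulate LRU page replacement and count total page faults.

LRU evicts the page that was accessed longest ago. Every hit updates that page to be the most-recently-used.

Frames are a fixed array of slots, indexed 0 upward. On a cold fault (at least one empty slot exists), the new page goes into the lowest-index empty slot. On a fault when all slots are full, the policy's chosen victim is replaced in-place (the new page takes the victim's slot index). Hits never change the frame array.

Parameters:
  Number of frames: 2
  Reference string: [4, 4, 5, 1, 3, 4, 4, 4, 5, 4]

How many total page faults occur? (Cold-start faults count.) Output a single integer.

Answer: 6

Derivation:
Step 0: ref 4 → FAULT, frames=[4,-]
Step 1: ref 4 → HIT, frames=[4,-]
Step 2: ref 5 → FAULT, frames=[4,5]
Step 3: ref 1 → FAULT (evict 4), frames=[1,5]
Step 4: ref 3 → FAULT (evict 5), frames=[1,3]
Step 5: ref 4 → FAULT (evict 1), frames=[4,3]
Step 6: ref 4 → HIT, frames=[4,3]
Step 7: ref 4 → HIT, frames=[4,3]
Step 8: ref 5 → FAULT (evict 3), frames=[4,5]
Step 9: ref 4 → HIT, frames=[4,5]
Total faults: 6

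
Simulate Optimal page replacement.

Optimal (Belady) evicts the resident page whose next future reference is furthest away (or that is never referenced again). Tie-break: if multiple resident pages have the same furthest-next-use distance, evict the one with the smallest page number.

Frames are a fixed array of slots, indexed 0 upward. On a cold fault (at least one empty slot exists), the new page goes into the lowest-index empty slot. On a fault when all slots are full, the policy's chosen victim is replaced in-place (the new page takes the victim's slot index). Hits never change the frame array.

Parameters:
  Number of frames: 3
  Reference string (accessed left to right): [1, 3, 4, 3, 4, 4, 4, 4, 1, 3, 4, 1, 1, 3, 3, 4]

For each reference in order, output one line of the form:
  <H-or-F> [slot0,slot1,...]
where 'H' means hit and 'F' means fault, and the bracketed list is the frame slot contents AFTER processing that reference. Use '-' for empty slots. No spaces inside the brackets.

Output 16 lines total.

F [1,-,-]
F [1,3,-]
F [1,3,4]
H [1,3,4]
H [1,3,4]
H [1,3,4]
H [1,3,4]
H [1,3,4]
H [1,3,4]
H [1,3,4]
H [1,3,4]
H [1,3,4]
H [1,3,4]
H [1,3,4]
H [1,3,4]
H [1,3,4]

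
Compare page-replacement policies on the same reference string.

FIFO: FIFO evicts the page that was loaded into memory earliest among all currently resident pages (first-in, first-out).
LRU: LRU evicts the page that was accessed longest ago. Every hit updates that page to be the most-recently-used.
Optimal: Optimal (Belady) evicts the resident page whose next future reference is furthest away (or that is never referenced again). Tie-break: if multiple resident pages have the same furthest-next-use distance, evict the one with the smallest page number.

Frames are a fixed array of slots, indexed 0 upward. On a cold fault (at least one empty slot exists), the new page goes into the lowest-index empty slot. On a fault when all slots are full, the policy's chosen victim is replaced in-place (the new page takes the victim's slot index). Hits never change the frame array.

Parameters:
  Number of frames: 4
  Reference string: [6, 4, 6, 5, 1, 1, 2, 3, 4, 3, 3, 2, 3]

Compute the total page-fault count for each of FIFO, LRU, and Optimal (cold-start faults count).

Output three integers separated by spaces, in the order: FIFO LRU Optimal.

--- FIFO ---
  step 0: ref 6 -> FAULT, frames=[6,-,-,-] (faults so far: 1)
  step 1: ref 4 -> FAULT, frames=[6,4,-,-] (faults so far: 2)
  step 2: ref 6 -> HIT, frames=[6,4,-,-] (faults so far: 2)
  step 3: ref 5 -> FAULT, frames=[6,4,5,-] (faults so far: 3)
  step 4: ref 1 -> FAULT, frames=[6,4,5,1] (faults so far: 4)
  step 5: ref 1 -> HIT, frames=[6,4,5,1] (faults so far: 4)
  step 6: ref 2 -> FAULT, evict 6, frames=[2,4,5,1] (faults so far: 5)
  step 7: ref 3 -> FAULT, evict 4, frames=[2,3,5,1] (faults so far: 6)
  step 8: ref 4 -> FAULT, evict 5, frames=[2,3,4,1] (faults so far: 7)
  step 9: ref 3 -> HIT, frames=[2,3,4,1] (faults so far: 7)
  step 10: ref 3 -> HIT, frames=[2,3,4,1] (faults so far: 7)
  step 11: ref 2 -> HIT, frames=[2,3,4,1] (faults so far: 7)
  step 12: ref 3 -> HIT, frames=[2,3,4,1] (faults so far: 7)
  FIFO total faults: 7
--- LRU ---
  step 0: ref 6 -> FAULT, frames=[6,-,-,-] (faults so far: 1)
  step 1: ref 4 -> FAULT, frames=[6,4,-,-] (faults so far: 2)
  step 2: ref 6 -> HIT, frames=[6,4,-,-] (faults so far: 2)
  step 3: ref 5 -> FAULT, frames=[6,4,5,-] (faults so far: 3)
  step 4: ref 1 -> FAULT, frames=[6,4,5,1] (faults so far: 4)
  step 5: ref 1 -> HIT, frames=[6,4,5,1] (faults so far: 4)
  step 6: ref 2 -> FAULT, evict 4, frames=[6,2,5,1] (faults so far: 5)
  step 7: ref 3 -> FAULT, evict 6, frames=[3,2,5,1] (faults so far: 6)
  step 8: ref 4 -> FAULT, evict 5, frames=[3,2,4,1] (faults so far: 7)
  step 9: ref 3 -> HIT, frames=[3,2,4,1] (faults so far: 7)
  step 10: ref 3 -> HIT, frames=[3,2,4,1] (faults so far: 7)
  step 11: ref 2 -> HIT, frames=[3,2,4,1] (faults so far: 7)
  step 12: ref 3 -> HIT, frames=[3,2,4,1] (faults so far: 7)
  LRU total faults: 7
--- Optimal ---
  step 0: ref 6 -> FAULT, frames=[6,-,-,-] (faults so far: 1)
  step 1: ref 4 -> FAULT, frames=[6,4,-,-] (faults so far: 2)
  step 2: ref 6 -> HIT, frames=[6,4,-,-] (faults so far: 2)
  step 3: ref 5 -> FAULT, frames=[6,4,5,-] (faults so far: 3)
  step 4: ref 1 -> FAULT, frames=[6,4,5,1] (faults so far: 4)
  step 5: ref 1 -> HIT, frames=[6,4,5,1] (faults so far: 4)
  step 6: ref 2 -> FAULT, evict 1, frames=[6,4,5,2] (faults so far: 5)
  step 7: ref 3 -> FAULT, evict 5, frames=[6,4,3,2] (faults so far: 6)
  step 8: ref 4 -> HIT, frames=[6,4,3,2] (faults so far: 6)
  step 9: ref 3 -> HIT, frames=[6,4,3,2] (faults so far: 6)
  step 10: ref 3 -> HIT, frames=[6,4,3,2] (faults so far: 6)
  step 11: ref 2 -> HIT, frames=[6,4,3,2] (faults so far: 6)
  step 12: ref 3 -> HIT, frames=[6,4,3,2] (faults so far: 6)
  Optimal total faults: 6

Answer: 7 7 6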